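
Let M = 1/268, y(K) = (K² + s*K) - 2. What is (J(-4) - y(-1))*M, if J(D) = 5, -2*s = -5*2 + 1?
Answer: 21/536 ≈ 0.039179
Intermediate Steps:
s = 9/2 (s = -(-5*2 + 1)/2 = -(-10 + 1)/2 = -½*(-9) = 9/2 ≈ 4.5000)
y(K) = -2 + K² + 9*K/2 (y(K) = (K² + 9*K/2) - 2 = -2 + K² + 9*K/2)
M = 1/268 ≈ 0.0037313
(J(-4) - y(-1))*M = (5 - (-2 + (-1)² + (9/2)*(-1)))*(1/268) = (5 - (-2 + 1 - 9/2))*(1/268) = (5 - 1*(-11/2))*(1/268) = (5 + 11/2)*(1/268) = (21/2)*(1/268) = 21/536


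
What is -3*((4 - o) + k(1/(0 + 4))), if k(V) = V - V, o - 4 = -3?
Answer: -9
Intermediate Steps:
o = 1 (o = 4 - 3 = 1)
k(V) = 0
-3*((4 - o) + k(1/(0 + 4))) = -3*((4 - 1*1) + 0) = -3*((4 - 1) + 0) = -3*(3 + 0) = -3*3 = -9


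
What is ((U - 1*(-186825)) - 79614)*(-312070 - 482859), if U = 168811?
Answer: -219417892438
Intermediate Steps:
((U - 1*(-186825)) - 79614)*(-312070 - 482859) = ((168811 - 1*(-186825)) - 79614)*(-312070 - 482859) = ((168811 + 186825) - 79614)*(-794929) = (355636 - 79614)*(-794929) = 276022*(-794929) = -219417892438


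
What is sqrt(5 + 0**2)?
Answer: sqrt(5) ≈ 2.2361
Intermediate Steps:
sqrt(5 + 0**2) = sqrt(5 + 0) = sqrt(5)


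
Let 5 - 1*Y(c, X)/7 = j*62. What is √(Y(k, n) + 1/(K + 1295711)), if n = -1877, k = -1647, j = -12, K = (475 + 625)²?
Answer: √32918634870682314/2505711 ≈ 72.409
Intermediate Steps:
K = 1210000 (K = 1100² = 1210000)
Y(c, X) = 5243 (Y(c, X) = 35 - (-84)*62 = 35 - 7*(-744) = 35 + 5208 = 5243)
√(Y(k, n) + 1/(K + 1295711)) = √(5243 + 1/(1210000 + 1295711)) = √(5243 + 1/2505711) = √(13137442774/2505711) = √32918634870682314/2505711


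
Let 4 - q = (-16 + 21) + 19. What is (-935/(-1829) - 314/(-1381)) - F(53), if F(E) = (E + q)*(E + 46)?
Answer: -8250083142/2525849 ≈ -3266.3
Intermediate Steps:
q = -20 (q = 4 - ((-16 + 21) + 19) = 4 - (5 + 19) = 4 - 1*24 = 4 - 24 = -20)
F(E) = (-20 + E)*(46 + E) (F(E) = (E - 20)*(E + 46) = (-20 + E)*(46 + E))
(-935/(-1829) - 314/(-1381)) - F(53) = (-935/(-1829) - 314/(-1381)) - (-920 + 53² + 26*53) = (-935*(-1/1829) - 314*(-1/1381)) - (-920 + 2809 + 1378) = (935/1829 + 314/1381) - 1*3267 = 1865541/2525849 - 3267 = -8250083142/2525849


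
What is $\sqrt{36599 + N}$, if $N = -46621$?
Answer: $i \sqrt{10022} \approx 100.11 i$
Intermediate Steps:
$\sqrt{36599 + N} = \sqrt{36599 - 46621} = \sqrt{-10022} = i \sqrt{10022}$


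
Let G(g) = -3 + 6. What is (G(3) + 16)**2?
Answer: 361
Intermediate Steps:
G(g) = 3
(G(3) + 16)**2 = (3 + 16)**2 = 19**2 = 361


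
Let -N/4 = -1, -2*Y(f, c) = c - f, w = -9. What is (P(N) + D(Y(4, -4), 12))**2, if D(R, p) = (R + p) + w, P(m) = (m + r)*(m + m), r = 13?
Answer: 20449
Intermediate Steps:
Y(f, c) = f/2 - c/2 (Y(f, c) = -(c - f)/2 = f/2 - c/2)
N = 4 (N = -4*(-1) = 4)
P(m) = 2*m*(13 + m) (P(m) = (m + 13)*(m + m) = (13 + m)*(2*m) = 2*m*(13 + m))
D(R, p) = -9 + R + p (D(R, p) = (R + p) - 9 = -9 + R + p)
(P(N) + D(Y(4, -4), 12))**2 = (2*4*(13 + 4) + (-9 + ((1/2)*4 - 1/2*(-4)) + 12))**2 = (2*4*17 + (-9 + (2 + 2) + 12))**2 = (136 + (-9 + 4 + 12))**2 = (136 + 7)**2 = 143**2 = 20449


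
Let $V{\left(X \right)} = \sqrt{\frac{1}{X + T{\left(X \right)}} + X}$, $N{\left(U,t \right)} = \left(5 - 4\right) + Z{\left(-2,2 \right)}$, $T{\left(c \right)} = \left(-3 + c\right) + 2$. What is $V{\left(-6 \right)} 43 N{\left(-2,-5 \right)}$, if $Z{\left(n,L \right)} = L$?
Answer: $\frac{129 i \sqrt{1027}}{13} \approx 318.0 i$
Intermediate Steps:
$T{\left(c \right)} = -1 + c$
$N{\left(U,t \right)} = 3$ ($N{\left(U,t \right)} = \left(5 - 4\right) + 2 = 1 + 2 = 3$)
$V{\left(X \right)} = \sqrt{X + \frac{1}{-1 + 2 X}}$ ($V{\left(X \right)} = \sqrt{\frac{1}{X + \left(-1 + X\right)} + X} = \sqrt{\frac{1}{-1 + 2 X} + X} = \sqrt{X + \frac{1}{-1 + 2 X}}$)
$V{\left(-6 \right)} 43 N{\left(-2,-5 \right)} = \sqrt{\frac{1 - 6 \left(-1 + 2 \left(-6\right)\right)}{-1 + 2 \left(-6\right)}} 43 \cdot 3 = \sqrt{\frac{1 - 6 \left(-1 - 12\right)}{-1 - 12}} \cdot 43 \cdot 3 = \sqrt{\frac{1 - -78}{-13}} \cdot 43 \cdot 3 = \sqrt{- \frac{1 + 78}{13}} \cdot 43 \cdot 3 = \sqrt{\left(- \frac{1}{13}\right) 79} \cdot 43 \cdot 3 = \sqrt{- \frac{79}{13}} \cdot 43 \cdot 3 = \frac{i \sqrt{1027}}{13} \cdot 43 \cdot 3 = \frac{43 i \sqrt{1027}}{13} \cdot 3 = \frac{129 i \sqrt{1027}}{13}$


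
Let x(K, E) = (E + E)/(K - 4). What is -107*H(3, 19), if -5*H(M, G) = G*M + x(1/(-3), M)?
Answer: 77361/65 ≈ 1190.2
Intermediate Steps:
x(K, E) = 2*E/(-4 + K) (x(K, E) = (2*E)/(-4 + K) = 2*E/(-4 + K))
H(M, G) = 6*M/65 - G*M/5 (H(M, G) = -(G*M + 2*M/(-4 + 1/(-3)))/5 = -(G*M + 2*M/(-4 - ⅓))/5 = -(G*M + 2*M/(-13/3))/5 = -(G*M + 2*M*(-3/13))/5 = -(G*M - 6*M/13)/5 = -(-6*M/13 + G*M)/5 = 6*M/65 - G*M/5)
-107*H(3, 19) = -107*3*(6 - 13*19)/65 = -107*3*(6 - 247)/65 = -107*3*(-241)/65 = -107*(-723/65) = 77361/65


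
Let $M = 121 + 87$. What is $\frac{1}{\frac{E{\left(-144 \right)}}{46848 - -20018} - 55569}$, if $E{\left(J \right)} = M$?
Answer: $- \frac{33433}{1857838273} \approx -1.7996 \cdot 10^{-5}$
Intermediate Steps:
$M = 208$
$E{\left(J \right)} = 208$
$\frac{1}{\frac{E{\left(-144 \right)}}{46848 - -20018} - 55569} = \frac{1}{\frac{208}{46848 - -20018} - 55569} = \frac{1}{\frac{208}{46848 + 20018} - 55569} = \frac{1}{\frac{208}{66866} - 55569} = \frac{1}{208 \cdot \frac{1}{66866} - 55569} = \frac{1}{\frac{104}{33433} - 55569} = \frac{1}{- \frac{1857838273}{33433}} = - \frac{33433}{1857838273}$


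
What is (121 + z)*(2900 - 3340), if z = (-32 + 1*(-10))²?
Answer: -829400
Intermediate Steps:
z = 1764 (z = (-32 - 10)² = (-42)² = 1764)
(121 + z)*(2900 - 3340) = (121 + 1764)*(2900 - 3340) = 1885*(-440) = -829400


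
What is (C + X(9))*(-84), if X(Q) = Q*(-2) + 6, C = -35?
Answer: 3948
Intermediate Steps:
X(Q) = 6 - 2*Q (X(Q) = -2*Q + 6 = 6 - 2*Q)
(C + X(9))*(-84) = (-35 + (6 - 2*9))*(-84) = (-35 + (6 - 18))*(-84) = (-35 - 12)*(-84) = -47*(-84) = 3948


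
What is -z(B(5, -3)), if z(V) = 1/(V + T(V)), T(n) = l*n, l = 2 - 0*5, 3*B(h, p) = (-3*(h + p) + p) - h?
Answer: 1/14 ≈ 0.071429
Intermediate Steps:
B(h, p) = -4*h/3 - 2*p/3 (B(h, p) = ((-3*(h + p) + p) - h)/3 = (((-3*h - 3*p) + p) - h)/3 = ((-3*h - 2*p) - h)/3 = (-4*h - 2*p)/3 = -4*h/3 - 2*p/3)
l = 2 (l = 2 - 1*0 = 2 + 0 = 2)
T(n) = 2*n
z(V) = 1/(3*V) (z(V) = 1/(V + 2*V) = 1/(3*V))
-z(B(5, -3)) = -1/(3*(-4/3*5 - 2/3*(-3))) = -1/(3*(-20/3 + 2)) = -1/(3*(-14/3)) = -(-3)/(3*14) = -1*(-1/14) = 1/14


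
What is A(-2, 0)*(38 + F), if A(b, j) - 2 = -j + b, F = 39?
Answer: 0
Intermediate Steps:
A(b, j) = 2 + b - j (A(b, j) = 2 + (-j + b) = 2 + (b - j) = 2 + b - j)
A(-2, 0)*(38 + F) = (2 - 2 - 1*0)*(38 + 39) = (2 - 2 + 0)*77 = 0*77 = 0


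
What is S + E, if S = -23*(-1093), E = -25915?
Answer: -776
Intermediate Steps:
S = 25139
S + E = 25139 - 25915 = -776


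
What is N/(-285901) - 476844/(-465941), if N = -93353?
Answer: 25689595231/19030428263 ≈ 1.3499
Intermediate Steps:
N/(-285901) - 476844/(-465941) = -93353/(-285901) - 476844/(-465941) = -93353*(-1/285901) - 476844*(-1/465941) = 93353/285901 + 476844/465941 = 25689595231/19030428263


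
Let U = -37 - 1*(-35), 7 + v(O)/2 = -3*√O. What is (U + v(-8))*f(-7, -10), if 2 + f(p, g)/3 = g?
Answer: 576 + 432*I*√2 ≈ 576.0 + 610.94*I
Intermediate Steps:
f(p, g) = -6 + 3*g
v(O) = -14 - 6*√O (v(O) = -14 + 2*(-3*√O) = -14 - 6*√O)
U = -2 (U = -37 + 35 = -2)
(U + v(-8))*f(-7, -10) = (-2 + (-14 - 12*I*√2))*(-6 + 3*(-10)) = (-2 + (-14 - 12*I*√2))*(-6 - 30) = (-2 + (-14 - 12*I*√2))*(-36) = (-16 - 12*I*√2)*(-36) = 576 + 432*I*√2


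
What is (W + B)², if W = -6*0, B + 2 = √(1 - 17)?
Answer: -12 - 16*I ≈ -12.0 - 16.0*I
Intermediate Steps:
B = -2 + 4*I (B = -2 + √(1 - 17) = -2 + √(-16) = -2 + 4*I ≈ -2.0 + 4.0*I)
W = 0
(W + B)² = (0 + (-2 + 4*I))² = (-2 + 4*I)²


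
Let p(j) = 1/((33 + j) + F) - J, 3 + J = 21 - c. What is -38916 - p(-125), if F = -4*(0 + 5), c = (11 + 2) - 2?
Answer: -4357807/112 ≈ -38909.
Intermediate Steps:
c = 11 (c = 13 - 2 = 11)
F = -20 (F = -4*5 = -20)
J = 7 (J = -3 + (21 - 1*11) = -3 + (21 - 11) = -3 + 10 = 7)
p(j) = -7 + 1/(13 + j) (p(j) = 1/((33 + j) - 20) - 1*7 = 1/(13 + j) - 7 = -7 + 1/(13 + j))
-38916 - p(-125) = -38916 - (-90 - 7*(-125))/(13 - 125) = -38916 - (-90 + 875)/(-112) = -38916 - (-1)*785/112 = -38916 - 1*(-785/112) = -38916 + 785/112 = -4357807/112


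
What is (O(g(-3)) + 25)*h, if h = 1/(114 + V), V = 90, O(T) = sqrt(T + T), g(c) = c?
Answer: 25/204 + I*sqrt(6)/204 ≈ 0.12255 + 0.012007*I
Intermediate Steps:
O(T) = sqrt(2)*sqrt(T) (O(T) = sqrt(2*T) = sqrt(2)*sqrt(T))
h = 1/204 (h = 1/(114 + 90) = 1/204 ≈ 0.0049020)
(O(g(-3)) + 25)*h = (sqrt(2)*sqrt(-3) + 25)*(1/204) = (sqrt(2)*(I*sqrt(3)) + 25)*(1/204) = (I*sqrt(6) + 25)*(1/204) = (25 + I*sqrt(6))*(1/204) = 25/204 + I*sqrt(6)/204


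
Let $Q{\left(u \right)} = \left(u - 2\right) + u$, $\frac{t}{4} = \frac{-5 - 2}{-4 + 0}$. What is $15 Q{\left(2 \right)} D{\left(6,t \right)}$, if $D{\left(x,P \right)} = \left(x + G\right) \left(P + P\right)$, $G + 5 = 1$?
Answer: $840$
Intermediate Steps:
$G = -4$ ($G = -5 + 1 = -4$)
$t = 7$ ($t = 4 \frac{-5 - 2}{-4 + 0} = 4 \left(- \frac{7}{-4}\right) = 4 \left(\left(-7\right) \left(- \frac{1}{4}\right)\right) = 4 \cdot \frac{7}{4} = 7$)
$Q{\left(u \right)} = -2 + 2 u$ ($Q{\left(u \right)} = \left(-2 + u\right) + u = -2 + 2 u$)
$D{\left(x,P \right)} = 2 P \left(-4 + x\right)$ ($D{\left(x,P \right)} = \left(x - 4\right) \left(P + P\right) = \left(-4 + x\right) 2 P = 2 P \left(-4 + x\right)$)
$15 Q{\left(2 \right)} D{\left(6,t \right)} = 15 \left(-2 + 2 \cdot 2\right) 2 \cdot 7 \left(-4 + 6\right) = 15 \left(-2 + 4\right) 2 \cdot 7 \cdot 2 = 15 \cdot 2 \cdot 28 = 30 \cdot 28 = 840$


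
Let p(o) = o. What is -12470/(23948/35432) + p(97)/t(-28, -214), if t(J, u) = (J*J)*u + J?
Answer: -18535506245779/1004642548 ≈ -18450.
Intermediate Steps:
t(J, u) = J + u*J² (t(J, u) = J²*u + J = u*J² + J = J + u*J²)
-12470/(23948/35432) + p(97)/t(-28, -214) = -12470/(23948/35432) + 97/((-28*(1 - 28*(-214)))) = -12470/(23948*(1/35432)) + 97/((-28*(1 + 5992))) = -12470/5987/8858 + 97/((-28*5993)) = -12470*8858/5987 + 97/(-167804) = -110459260/5987 + 97*(-1/167804) = -110459260/5987 - 97/167804 = -18535506245779/1004642548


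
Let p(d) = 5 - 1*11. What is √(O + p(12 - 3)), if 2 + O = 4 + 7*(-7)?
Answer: I*√53 ≈ 7.2801*I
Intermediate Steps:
p(d) = -6 (p(d) = 5 - 11 = -6)
O = -47 (O = -2 + (4 + 7*(-7)) = -2 + (4 - 49) = -2 - 45 = -47)
√(O + p(12 - 3)) = √(-47 - 6) = √(-53) = I*√53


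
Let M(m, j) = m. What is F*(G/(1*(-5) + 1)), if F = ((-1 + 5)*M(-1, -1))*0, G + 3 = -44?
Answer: 0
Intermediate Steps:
G = -47 (G = -3 - 44 = -47)
F = 0 (F = ((-1 + 5)*(-1))*0 = (4*(-1))*0 = -4*0 = 0)
F*(G/(1*(-5) + 1)) = 0*(-47/(1*(-5) + 1)) = 0*(-47/(-5 + 1)) = 0*(-47/(-4)) = 0*(-47*(-¼)) = 0*(47/4) = 0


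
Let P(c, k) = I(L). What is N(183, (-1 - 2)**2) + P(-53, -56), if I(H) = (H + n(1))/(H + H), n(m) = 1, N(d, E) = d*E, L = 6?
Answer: 19771/12 ≈ 1647.6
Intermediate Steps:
N(d, E) = E*d
I(H) = (1 + H)/(2*H) (I(H) = (H + 1)/(H + H) = (1 + H)/((2*H)) = (1 + H)*(1/(2*H)) = (1 + H)/(2*H))
P(c, k) = 7/12 (P(c, k) = (1/2)*(1 + 6)/6 = (1/2)*(1/6)*7 = 7/12)
N(183, (-1 - 2)**2) + P(-53, -56) = (-1 - 2)**2*183 + 7/12 = (-3)**2*183 + 7/12 = 9*183 + 7/12 = 1647 + 7/12 = 19771/12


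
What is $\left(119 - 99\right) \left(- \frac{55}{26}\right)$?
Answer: $- \frac{550}{13} \approx -42.308$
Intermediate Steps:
$\left(119 - 99\right) \left(- \frac{55}{26}\right) = 20 \left(\left(-55\right) \frac{1}{26}\right) = 20 \left(- \frac{55}{26}\right) = - \frac{550}{13}$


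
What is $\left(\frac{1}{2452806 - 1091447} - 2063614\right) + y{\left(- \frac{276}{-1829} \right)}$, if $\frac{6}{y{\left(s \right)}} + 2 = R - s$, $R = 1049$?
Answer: $- \frac{1792989164712835103}{868858793211} \approx -2.0636 \cdot 10^{6}$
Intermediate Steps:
$y{\left(s \right)} = \frac{6}{1047 - s}$ ($y{\left(s \right)} = \frac{6}{-2 - \left(-1049 + s\right)} = \frac{6}{1047 - s}$)
$\left(\frac{1}{2452806 - 1091447} - 2063614\right) + y{\left(- \frac{276}{-1829} \right)} = \left(\frac{1}{2452806 - 1091447} - 2063614\right) - \frac{6}{-1047 - \frac{276}{-1829}} = \left(\frac{1}{1361359} - 2063614\right) - \frac{6}{-1047 - - \frac{276}{1829}} = \left(\frac{1}{1361359} - 2063614\right) - \frac{6}{-1047 + \frac{276}{1829}} = - \frac{2809319491425}{1361359} - \frac{6}{- \frac{1914687}{1829}} = - \frac{2809319491425}{1361359} - - \frac{3658}{638229} = - \frac{2809319491425}{1361359} + \frac{3658}{638229} = - \frac{1792989164712835103}{868858793211}$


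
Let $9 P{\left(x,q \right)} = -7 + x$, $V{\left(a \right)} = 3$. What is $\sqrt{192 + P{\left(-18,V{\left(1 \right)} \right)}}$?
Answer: $\frac{\sqrt{1703}}{3} \approx 13.756$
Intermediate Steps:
$P{\left(x,q \right)} = - \frac{7}{9} + \frac{x}{9}$ ($P{\left(x,q \right)} = \frac{-7 + x}{9} = - \frac{7}{9} + \frac{x}{9}$)
$\sqrt{192 + P{\left(-18,V{\left(1 \right)} \right)}} = \sqrt{192 + \left(- \frac{7}{9} + \frac{1}{9} \left(-18\right)\right)} = \sqrt{192 - \frac{25}{9}} = \sqrt{\frac{1703}{9}} = \frac{\sqrt{1703}}{3}$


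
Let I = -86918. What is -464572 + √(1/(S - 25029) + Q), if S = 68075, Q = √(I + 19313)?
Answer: -464572 + √(43046 + 1852958116*I*√67605)/43046 ≈ -4.6456e+5 + 11.402*I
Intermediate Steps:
Q = I*√67605 (Q = √(-86918 + 19313) = √(-67605) = I*√67605 ≈ 260.01*I)
-464572 + √(1/(S - 25029) + Q) = -464572 + √(1/(68075 - 25029) + I*√67605) = -464572 + √(1/43046 + I*√67605)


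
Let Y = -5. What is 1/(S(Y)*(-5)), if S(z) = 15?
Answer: -1/75 ≈ -0.013333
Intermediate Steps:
1/(S(Y)*(-5)) = 1/(15*(-5)) = 1/(-75) = -1/75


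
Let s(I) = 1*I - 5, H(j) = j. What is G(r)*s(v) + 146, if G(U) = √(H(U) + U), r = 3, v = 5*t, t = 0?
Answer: 146 - 5*√6 ≈ 133.75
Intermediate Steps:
v = 0 (v = 5*0 = 0)
G(U) = √2*√U (G(U) = √(U + U) = √(2*U) = √2*√U)
s(I) = -5 + I (s(I) = I - 5 = -5 + I)
G(r)*s(v) + 146 = (√2*√3)*(-5 + 0) + 146 = √6*(-5) + 146 = -5*√6 + 146 = 146 - 5*√6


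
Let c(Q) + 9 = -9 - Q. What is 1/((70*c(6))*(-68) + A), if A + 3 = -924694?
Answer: -1/810457 ≈ -1.2339e-6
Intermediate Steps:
A = -924697 (A = -3 - 924694 = -924697)
c(Q) = -18 - Q (c(Q) = -9 + (-9 - Q) = -18 - Q)
1/((70*c(6))*(-68) + A) = 1/((70*(-18 - 1*6))*(-68) - 924697) = 1/((70*(-18 - 6))*(-68) - 924697) = 1/((70*(-24))*(-68) - 924697) = 1/(-1680*(-68) - 924697) = 1/(114240 - 924697) = 1/(-810457) = -1/810457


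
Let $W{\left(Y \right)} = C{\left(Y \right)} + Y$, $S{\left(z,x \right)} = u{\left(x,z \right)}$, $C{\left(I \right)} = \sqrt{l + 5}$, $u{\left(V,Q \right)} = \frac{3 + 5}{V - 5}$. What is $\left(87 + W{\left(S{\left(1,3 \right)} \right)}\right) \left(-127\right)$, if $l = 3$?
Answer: $-10541 - 254 \sqrt{2} \approx -10900.0$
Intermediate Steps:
$u{\left(V,Q \right)} = \frac{8}{-5 + V}$
$C{\left(I \right)} = 2 \sqrt{2}$ ($C{\left(I \right)} = \sqrt{3 + 5} = \sqrt{8} = 2 \sqrt{2}$)
$S{\left(z,x \right)} = \frac{8}{-5 + x}$
$W{\left(Y \right)} = Y + 2 \sqrt{2}$ ($W{\left(Y \right)} = 2 \sqrt{2} + Y = Y + 2 \sqrt{2}$)
$\left(87 + W{\left(S{\left(1,3 \right)} \right)}\right) \left(-127\right) = \left(87 + \left(\frac{8}{-5 + 3} + 2 \sqrt{2}\right)\right) \left(-127\right) = \left(87 + \left(\frac{8}{-2} + 2 \sqrt{2}\right)\right) \left(-127\right) = \left(87 + \left(8 \left(- \frac{1}{2}\right) + 2 \sqrt{2}\right)\right) \left(-127\right) = \left(87 - \left(4 - 2 \sqrt{2}\right)\right) \left(-127\right) = \left(83 + 2 \sqrt{2}\right) \left(-127\right) = -10541 - 254 \sqrt{2}$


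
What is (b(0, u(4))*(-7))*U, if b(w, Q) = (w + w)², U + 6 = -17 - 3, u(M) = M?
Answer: 0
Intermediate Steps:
U = -26 (U = -6 + (-17 - 3) = -6 - 20 = -26)
b(w, Q) = 4*w² (b(w, Q) = (2*w)² = 4*w²)
(b(0, u(4))*(-7))*U = ((4*0²)*(-7))*(-26) = ((4*0)*(-7))*(-26) = (0*(-7))*(-26) = 0*(-26) = 0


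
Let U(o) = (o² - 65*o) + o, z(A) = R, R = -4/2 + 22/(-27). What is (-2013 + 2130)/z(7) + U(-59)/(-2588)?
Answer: -545439/12293 ≈ -44.370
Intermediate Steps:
R = -76/27 (R = -4*½ + 22*(-1/27) = -2 - 22/27 = -76/27 ≈ -2.8148)
z(A) = -76/27
U(o) = o² - 64*o
(-2013 + 2130)/z(7) + U(-59)/(-2588) = (-2013 + 2130)/(-76/27) - 59*(-64 - 59)/(-2588) = 117*(-27/76) - 59*(-123)*(-1/2588) = -3159/76 + 7257*(-1/2588) = -3159/76 - 7257/2588 = -545439/12293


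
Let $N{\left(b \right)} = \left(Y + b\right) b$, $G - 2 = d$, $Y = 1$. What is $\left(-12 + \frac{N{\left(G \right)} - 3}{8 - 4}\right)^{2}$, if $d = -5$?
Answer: $\frac{2025}{16} \approx 126.56$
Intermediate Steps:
$G = -3$ ($G = 2 - 5 = -3$)
$N{\left(b \right)} = b \left(1 + b\right)$ ($N{\left(b \right)} = \left(1 + b\right) b = b \left(1 + b\right)$)
$\left(-12 + \frac{N{\left(G \right)} - 3}{8 - 4}\right)^{2} = \left(-12 + \frac{- 3 \left(1 - 3\right) - 3}{8 - 4}\right)^{2} = \left(-12 + \frac{\left(-3\right) \left(-2\right) - 3}{4}\right)^{2} = \left(-12 + \left(6 - 3\right) \frac{1}{4}\right)^{2} = \left(-12 + 3 \cdot \frac{1}{4}\right)^{2} = \left(-12 + \frac{3}{4}\right)^{2} = \left(- \frac{45}{4}\right)^{2} = \frac{2025}{16}$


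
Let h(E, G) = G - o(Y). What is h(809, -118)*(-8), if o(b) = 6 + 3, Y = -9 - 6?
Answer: 1016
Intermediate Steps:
Y = -15
o(b) = 9
h(E, G) = -9 + G (h(E, G) = G - 1*9 = G - 9 = -9 + G)
h(809, -118)*(-8) = (-9 - 118)*(-8) = -127*(-8) = 1016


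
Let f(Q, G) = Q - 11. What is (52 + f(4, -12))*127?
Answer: 5715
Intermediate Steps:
f(Q, G) = -11 + Q
(52 + f(4, -12))*127 = (52 + (-11 + 4))*127 = (52 - 7)*127 = 45*127 = 5715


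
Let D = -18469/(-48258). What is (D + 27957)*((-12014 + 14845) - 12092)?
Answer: -198327604125/766 ≈ -2.5891e+8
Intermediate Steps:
D = 18469/48258 (D = -18469*(-1/48258) = 18469/48258 ≈ 0.38271)
(D + 27957)*((-12014 + 14845) - 12092) = (18469/48258 + 27957)*((-12014 + 14845) - 12092) = 1349167375*(2831 - 12092)/48258 = (1349167375/48258)*(-9261) = -198327604125/766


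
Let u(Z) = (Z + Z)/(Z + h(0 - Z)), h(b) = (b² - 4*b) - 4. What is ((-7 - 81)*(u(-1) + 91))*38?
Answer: -305140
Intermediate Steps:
h(b) = -4 + b² - 4*b
u(Z) = 2*Z/(-4 + Z² + 5*Z) (u(Z) = (Z + Z)/(Z + (-4 + (0 - Z)² - 4*(0 - Z))) = (2*Z)/(Z + (-4 + (-Z)² - (-4)*Z)) = (2*Z)/(Z + (-4 + Z² + 4*Z)) = (2*Z)/(-4 + Z² + 5*Z) = 2*Z/(-4 + Z² + 5*Z))
((-7 - 81)*(u(-1) + 91))*38 = ((-7 - 81)*(2*(-1)/(-4 + (-1)² + 5*(-1)) + 91))*38 = -88*(2*(-1)/(-4 + 1 - 5) + 91)*38 = -88*(2*(-1)/(-8) + 91)*38 = -88*(2*(-1)*(-⅛) + 91)*38 = -88*(¼ + 91)*38 = -88*365/4*38 = -8030*38 = -305140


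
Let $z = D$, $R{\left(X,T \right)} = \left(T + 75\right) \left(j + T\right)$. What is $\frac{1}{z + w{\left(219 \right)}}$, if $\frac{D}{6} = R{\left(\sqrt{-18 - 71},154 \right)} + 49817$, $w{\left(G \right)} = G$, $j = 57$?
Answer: $\frac{1}{589035} \approx 1.6977 \cdot 10^{-6}$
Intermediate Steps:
$R{\left(X,T \right)} = \left(57 + T\right) \left(75 + T\right)$ ($R{\left(X,T \right)} = \left(T + 75\right) \left(57 + T\right) = \left(75 + T\right) \left(57 + T\right) = \left(57 + T\right) \left(75 + T\right)$)
$D = 588816$ ($D = 6 \left(\left(4275 + 154^{2} + 132 \cdot 154\right) + 49817\right) = 6 \left(\left(4275 + 23716 + 20328\right) + 49817\right) = 6 \left(48319 + 49817\right) = 6 \cdot 98136 = 588816$)
$z = 588816$
$\frac{1}{z + w{\left(219 \right)}} = \frac{1}{588816 + 219} = \frac{1}{589035}$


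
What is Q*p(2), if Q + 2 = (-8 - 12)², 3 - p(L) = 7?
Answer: -1592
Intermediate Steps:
p(L) = -4 (p(L) = 3 - 1*7 = 3 - 7 = -4)
Q = 398 (Q = -2 + (-8 - 12)² = -2 + (-20)² = -2 + 400 = 398)
Q*p(2) = 398*(-4) = -1592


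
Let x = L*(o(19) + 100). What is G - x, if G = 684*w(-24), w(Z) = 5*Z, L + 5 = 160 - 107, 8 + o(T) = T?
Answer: -87408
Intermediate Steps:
o(T) = -8 + T
L = 48 (L = -5 + (160 - 107) = -5 + 53 = 48)
G = -82080 (G = 684*(5*(-24)) = 684*(-120) = -82080)
x = 5328 (x = 48*((-8 + 19) + 100) = 48*(11 + 100) = 48*111 = 5328)
G - x = -82080 - 1*5328 = -82080 - 5328 = -87408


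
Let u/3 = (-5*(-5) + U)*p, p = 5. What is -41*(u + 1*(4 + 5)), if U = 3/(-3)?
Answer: -15129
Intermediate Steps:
U = -1 (U = 3*(-⅓) = -1)
u = 360 (u = 3*((-5*(-5) - 1)*5) = 3*((25 - 1)*5) = 3*(24*5) = 3*120 = 360)
-41*(u + 1*(4 + 5)) = -41*(360 + 1*(4 + 5)) = -41*(360 + 1*9) = -41*(360 + 9) = -41*369 = -15129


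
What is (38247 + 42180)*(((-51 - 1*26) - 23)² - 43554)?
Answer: -2698647558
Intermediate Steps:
(38247 + 42180)*(((-51 - 1*26) - 23)² - 43554) = 80427*(((-51 - 26) - 23)² - 43554) = 80427*((-77 - 23)² - 43554) = 80427*((-100)² - 43554) = 80427*(10000 - 43554) = 80427*(-33554) = -2698647558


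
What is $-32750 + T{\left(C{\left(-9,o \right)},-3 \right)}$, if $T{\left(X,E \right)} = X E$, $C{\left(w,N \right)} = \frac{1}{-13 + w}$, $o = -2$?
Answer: $- \frac{720497}{22} \approx -32750.0$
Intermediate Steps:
$T{\left(X,E \right)} = E X$
$-32750 + T{\left(C{\left(-9,o \right)},-3 \right)} = -32750 - \frac{3}{-13 - 9} = -32750 - \frac{3}{-22} = -32750 - - \frac{3}{22} = -32750 + \frac{3}{22} = - \frac{720497}{22}$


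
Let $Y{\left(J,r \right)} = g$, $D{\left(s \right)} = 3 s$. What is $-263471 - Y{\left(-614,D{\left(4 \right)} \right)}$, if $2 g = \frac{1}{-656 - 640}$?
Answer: $- \frac{682916831}{2592} \approx -2.6347 \cdot 10^{5}$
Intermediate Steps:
$g = - \frac{1}{2592}$ ($g = \frac{1}{2 \left(-656 - 640\right)} = \frac{1}{2 \left(-1296\right)} = \frac{1}{2} \left(- \frac{1}{1296}\right) = - \frac{1}{2592} \approx -0.0003858$)
$Y{\left(J,r \right)} = - \frac{1}{2592}$
$-263471 - Y{\left(-614,D{\left(4 \right)} \right)} = -263471 - - \frac{1}{2592} = -263471 + \frac{1}{2592} = - \frac{682916831}{2592}$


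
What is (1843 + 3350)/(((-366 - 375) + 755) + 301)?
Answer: 577/35 ≈ 16.486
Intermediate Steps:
(1843 + 3350)/(((-366 - 375) + 755) + 301) = 5193/((-741 + 755) + 301) = 5193/(14 + 301) = 5193/315 = 5193*(1/315) = 577/35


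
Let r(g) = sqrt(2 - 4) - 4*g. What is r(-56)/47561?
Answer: 224/47561 + I*sqrt(2)/47561 ≈ 0.0047097 + 2.9735e-5*I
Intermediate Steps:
r(g) = -4*g + I*sqrt(2) (r(g) = sqrt(-2) - 4*g = I*sqrt(2) - 4*g = -4*g + I*sqrt(2))
r(-56)/47561 = (-4*(-56) + I*sqrt(2))/47561 = (224 + I*sqrt(2))*(1/47561) = 224/47561 + I*sqrt(2)/47561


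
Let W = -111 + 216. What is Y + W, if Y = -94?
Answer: 11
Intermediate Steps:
W = 105
Y + W = -94 + 105 = 11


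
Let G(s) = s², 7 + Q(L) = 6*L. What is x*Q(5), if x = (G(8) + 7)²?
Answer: 115943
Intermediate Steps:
Q(L) = -7 + 6*L
x = 5041 (x = (8² + 7)² = (64 + 7)² = 71² = 5041)
x*Q(5) = 5041*(-7 + 6*5) = 5041*(-7 + 30) = 5041*23 = 115943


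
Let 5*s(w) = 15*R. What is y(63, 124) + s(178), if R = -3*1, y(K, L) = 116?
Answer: 107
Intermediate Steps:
R = -3
s(w) = -9 (s(w) = (15*(-3))/5 = (⅕)*(-45) = -9)
y(63, 124) + s(178) = 116 - 9 = 107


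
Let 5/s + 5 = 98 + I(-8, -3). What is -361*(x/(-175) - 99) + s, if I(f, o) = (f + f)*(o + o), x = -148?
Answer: 167424344/4725 ≈ 35434.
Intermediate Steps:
I(f, o) = 4*f*o (I(f, o) = (2*f)*(2*o) = 4*f*o)
s = 5/189 (s = 5/(-5 + (98 + 4*(-8)*(-3))) = 5/(-5 + (98 + 96)) = 5/(-5 + 194) = 5/189 ≈ 0.026455)
-361*(x/(-175) - 99) + s = -361*(-148/(-175) - 99) + 5/189 = -361*(-148*(-1/175) - 99) + 5/189 = -361*(148/175 - 99) + 5/189 = -361*(-17177/175) + 5/189 = 6200897/175 + 5/189 = 167424344/4725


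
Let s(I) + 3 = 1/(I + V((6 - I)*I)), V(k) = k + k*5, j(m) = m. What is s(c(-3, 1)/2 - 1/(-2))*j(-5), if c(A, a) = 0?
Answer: 250/17 ≈ 14.706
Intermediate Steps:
V(k) = 6*k (V(k) = k + 5*k = 6*k)
s(I) = -3 + 1/(I + 6*I*(6 - I)) (s(I) = -3 + 1/(I + 6*((6 - I)*I)) = -3 + 1/(I + 6*(I*(6 - I))) = -3 + 1/(I + 6*I*(6 - I)))
s(c(-3, 1)/2 - 1/(-2))*j(-5) = ((-1 - 18*(0/2 - 1/(-2))² + 111*(0/2 - 1/(-2)))/((0/2 - 1/(-2))*(-37 + 6*(0/2 - 1/(-2)))))*(-5) = ((-1 - 18*(0*(½) - 1*(-½))² + 111*(0*(½) - 1*(-½)))/((0*(½) - 1*(-½))*(-37 + 6*(0*(½) - 1*(-½)))))*(-5) = ((-1 - 18*(0 + ½)² + 111*(0 + ½))/((0 + ½)*(-37 + 6*(0 + ½))))*(-5) = ((-1 - 18*(½)² + 111*(½))/((½)*(-37 + 6*(½))))*(-5) = (2*(-1 - 18*¼ + 111/2)/(-37 + 3))*(-5) = (2*(-1 - 9/2 + 111/2)/(-34))*(-5) = (2*(-1/34)*50)*(-5) = -50/17*(-5) = 250/17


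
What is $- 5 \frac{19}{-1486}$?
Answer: $\frac{95}{1486} \approx 0.06393$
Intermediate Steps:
$- 5 \frac{19}{-1486} = - 5 \cdot 19 \left(- \frac{1}{1486}\right) = \left(-5\right) \left(- \frac{19}{1486}\right) = \frac{95}{1486}$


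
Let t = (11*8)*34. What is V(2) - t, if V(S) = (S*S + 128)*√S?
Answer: -2992 + 132*√2 ≈ -2805.3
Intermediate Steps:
V(S) = √S*(128 + S²) (V(S) = (S² + 128)*√S = (128 + S²)*√S = √S*(128 + S²))
t = 2992 (t = 88*34 = 2992)
V(2) - t = √2*(128 + 2²) - 1*2992 = √2*(128 + 4) - 2992 = √2*132 - 2992 = 132*√2 - 2992 = -2992 + 132*√2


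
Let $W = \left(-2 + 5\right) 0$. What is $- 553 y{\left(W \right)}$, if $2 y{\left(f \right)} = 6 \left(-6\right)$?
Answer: $9954$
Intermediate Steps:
$W = 0$ ($W = 3 \cdot 0 = 0$)
$y{\left(f \right)} = -18$ ($y{\left(f \right)} = \frac{6 \left(-6\right)}{2} = \frac{1}{2} \left(-36\right) = -18$)
$- 553 y{\left(W \right)} = \left(-553\right) \left(-18\right) = 9954$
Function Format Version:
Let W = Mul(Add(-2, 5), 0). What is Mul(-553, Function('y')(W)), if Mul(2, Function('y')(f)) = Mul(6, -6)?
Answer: 9954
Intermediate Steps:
W = 0 (W = Mul(3, 0) = 0)
Function('y')(f) = -18 (Function('y')(f) = Mul(Rational(1, 2), Mul(6, -6)) = Mul(Rational(1, 2), -36) = -18)
Mul(-553, Function('y')(W)) = Mul(-553, -18) = 9954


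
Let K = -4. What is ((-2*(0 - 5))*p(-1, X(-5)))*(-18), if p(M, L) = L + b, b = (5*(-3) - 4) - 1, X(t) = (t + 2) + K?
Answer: 4860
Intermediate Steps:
X(t) = -2 + t (X(t) = (t + 2) - 4 = (2 + t) - 4 = -2 + t)
b = -20 (b = (-15 - 4) - 1 = -19 - 1 = -20)
p(M, L) = -20 + L (p(M, L) = L - 20 = -20 + L)
((-2*(0 - 5))*p(-1, X(-5)))*(-18) = ((-2*(0 - 5))*(-20 + (-2 - 5)))*(-18) = ((-2*(-5))*(-20 - 7))*(-18) = (10*(-27))*(-18) = -270*(-18) = 4860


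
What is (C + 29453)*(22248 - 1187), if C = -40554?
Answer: -233798161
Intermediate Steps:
(C + 29453)*(22248 - 1187) = (-40554 + 29453)*(22248 - 1187) = -11101*21061 = -233798161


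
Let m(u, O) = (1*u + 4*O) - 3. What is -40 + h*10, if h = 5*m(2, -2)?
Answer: -490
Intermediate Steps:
m(u, O) = -3 + u + 4*O (m(u, O) = (u + 4*O) - 3 = -3 + u + 4*O)
h = -45 (h = 5*(-3 + 2 + 4*(-2)) = 5*(-3 + 2 - 8) = 5*(-9) = -45)
-40 + h*10 = -40 - 45*10 = -40 - 450 = -490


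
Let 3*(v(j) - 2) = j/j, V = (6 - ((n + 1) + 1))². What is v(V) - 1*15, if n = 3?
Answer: -38/3 ≈ -12.667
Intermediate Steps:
V = 1 (V = (6 - ((3 + 1) + 1))² = (6 - (4 + 1))² = (6 - 1*5)² = (6 - 5)² = 1² = 1)
v(j) = 7/3 (v(j) = 2 + (j/j)/3 = 2 + (⅓)*1 = 2 + ⅓ = 7/3)
v(V) - 1*15 = 7/3 - 1*15 = 7/3 - 15 = -38/3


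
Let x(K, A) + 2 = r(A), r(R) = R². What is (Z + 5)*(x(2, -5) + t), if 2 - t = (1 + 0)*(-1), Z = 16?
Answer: 546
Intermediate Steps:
t = 3 (t = 2 - (1 + 0)*(-1) = 2 - (-1) = 2 - 1*(-1) = 2 + 1 = 3)
x(K, A) = -2 + A²
(Z + 5)*(x(2, -5) + t) = (16 + 5)*((-2 + (-5)²) + 3) = 21*((-2 + 25) + 3) = 21*(23 + 3) = 21*26 = 546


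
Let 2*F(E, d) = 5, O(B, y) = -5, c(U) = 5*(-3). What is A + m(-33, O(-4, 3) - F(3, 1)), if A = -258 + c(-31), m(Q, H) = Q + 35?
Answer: -271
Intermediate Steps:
c(U) = -15
F(E, d) = 5/2 (F(E, d) = (½)*5 = 5/2)
m(Q, H) = 35 + Q
A = -273 (A = -258 - 15 = -273)
A + m(-33, O(-4, 3) - F(3, 1)) = -273 + (35 - 33) = -273 + 2 = -271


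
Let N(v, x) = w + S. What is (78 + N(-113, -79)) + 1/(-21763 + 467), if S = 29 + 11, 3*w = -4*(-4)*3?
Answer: 2853663/21296 ≈ 134.00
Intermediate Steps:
w = 16 (w = (-4*(-4)*3)/3 = (16*3)/3 = (⅓)*48 = 16)
S = 40
N(v, x) = 56 (N(v, x) = 16 + 40 = 56)
(78 + N(-113, -79)) + 1/(-21763 + 467) = (78 + 56) + 1/(-21763 + 467) = 134 + 1/(-21296) = 134 - 1/21296 = 2853663/21296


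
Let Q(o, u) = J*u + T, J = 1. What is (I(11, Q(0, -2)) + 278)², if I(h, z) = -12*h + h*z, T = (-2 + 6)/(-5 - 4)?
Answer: 1149184/81 ≈ 14187.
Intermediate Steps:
T = -4/9 (T = 4/(-9) = 4*(-⅑) = -4/9 ≈ -0.44444)
Q(o, u) = -4/9 + u (Q(o, u) = 1*u - 4/9 = u - 4/9 = -4/9 + u)
(I(11, Q(0, -2)) + 278)² = (11*(-12 + (-4/9 - 2)) + 278)² = (11*(-12 - 22/9) + 278)² = (11*(-130/9) + 278)² = (-1430/9 + 278)² = (1072/9)² = 1149184/81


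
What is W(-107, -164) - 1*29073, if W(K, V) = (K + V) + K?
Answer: -29451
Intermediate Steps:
W(K, V) = V + 2*K
W(-107, -164) - 1*29073 = (-164 + 2*(-107)) - 1*29073 = (-164 - 214) - 29073 = -378 - 29073 = -29451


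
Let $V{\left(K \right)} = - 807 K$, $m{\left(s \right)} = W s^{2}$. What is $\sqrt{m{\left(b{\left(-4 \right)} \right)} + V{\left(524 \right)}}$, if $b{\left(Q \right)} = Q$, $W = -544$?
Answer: $2 i \sqrt{107893} \approx 656.94 i$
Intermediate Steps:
$m{\left(s \right)} = - 544 s^{2}$
$\sqrt{m{\left(b{\left(-4 \right)} \right)} + V{\left(524 \right)}} = \sqrt{- 544 \left(-4\right)^{2} - 422868} = \sqrt{\left(-544\right) 16 - 422868} = \sqrt{-8704 - 422868} = \sqrt{-431572} = 2 i \sqrt{107893}$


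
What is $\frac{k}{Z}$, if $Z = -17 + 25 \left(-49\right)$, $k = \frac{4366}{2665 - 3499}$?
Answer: $\frac{2183}{517914} \approx 0.004215$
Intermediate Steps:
$k = - \frac{2183}{417}$ ($k = \frac{4366}{2665 - 3499} = \frac{4366}{-834} = 4366 \left(- \frac{1}{834}\right) = - \frac{2183}{417} \approx -5.235$)
$Z = -1242$ ($Z = -17 - 1225 = -1242$)
$\frac{k}{Z} = - \frac{2183}{417 \left(-1242\right)} = \left(- \frac{2183}{417}\right) \left(- \frac{1}{1242}\right) = \frac{2183}{517914}$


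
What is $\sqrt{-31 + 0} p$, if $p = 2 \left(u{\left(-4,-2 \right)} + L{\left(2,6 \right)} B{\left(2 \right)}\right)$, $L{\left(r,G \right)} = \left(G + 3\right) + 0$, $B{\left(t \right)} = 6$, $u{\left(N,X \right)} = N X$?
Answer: $124 i \sqrt{31} \approx 690.4 i$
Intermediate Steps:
$L{\left(r,G \right)} = 3 + G$ ($L{\left(r,G \right)} = \left(3 + G\right) + 0 = 3 + G$)
$p = 124$ ($p = 2 \left(\left(-4\right) \left(-2\right) + \left(3 + 6\right) 6\right) = 2 \left(8 + 9 \cdot 6\right) = 2 \left(8 + 54\right) = 2 \cdot 62 = 124$)
$\sqrt{-31 + 0} p = \sqrt{-31 + 0} \cdot 124 = \sqrt{-31} \cdot 124 = i \sqrt{31} \cdot 124 = 124 i \sqrt{31}$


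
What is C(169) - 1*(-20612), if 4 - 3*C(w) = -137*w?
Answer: 28331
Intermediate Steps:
C(w) = 4/3 + 137*w/3 (C(w) = 4/3 - (-137)*w/3 = 4/3 + 137*w/3)
C(169) - 1*(-20612) = (4/3 + (137/3)*169) - 1*(-20612) = (4/3 + 23153/3) + 20612 = 7719 + 20612 = 28331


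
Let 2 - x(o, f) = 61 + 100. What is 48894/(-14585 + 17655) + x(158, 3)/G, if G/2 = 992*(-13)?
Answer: 630781089/39590720 ≈ 15.933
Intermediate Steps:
G = -25792 (G = 2*(992*(-13)) = 2*(-12896) = -25792)
x(o, f) = -159 (x(o, f) = 2 - (61 + 100) = 2 - 1*161 = 2 - 161 = -159)
48894/(-14585 + 17655) + x(158, 3)/G = 48894/(-14585 + 17655) - 159/(-25792) = 48894/3070 - 159*(-1/25792) = 48894*(1/3070) + 159/25792 = 24447/1535 + 159/25792 = 630781089/39590720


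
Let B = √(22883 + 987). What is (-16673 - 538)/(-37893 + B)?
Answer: 652176423/1435855579 + 17211*√23870/1435855579 ≈ 0.45606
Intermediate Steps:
B = √23870 ≈ 154.50
(-16673 - 538)/(-37893 + B) = (-16673 - 538)/(-37893 + √23870) = -17211/(-37893 + √23870)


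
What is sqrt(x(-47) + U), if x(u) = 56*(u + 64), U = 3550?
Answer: sqrt(4502) ≈ 67.097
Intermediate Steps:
x(u) = 3584 + 56*u (x(u) = 56*(64 + u) = 3584 + 56*u)
sqrt(x(-47) + U) = sqrt((3584 + 56*(-47)) + 3550) = sqrt((3584 - 2632) + 3550) = sqrt(952 + 3550) = sqrt(4502)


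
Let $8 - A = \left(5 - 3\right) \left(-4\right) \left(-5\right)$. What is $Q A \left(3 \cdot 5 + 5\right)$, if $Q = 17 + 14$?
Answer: $-19840$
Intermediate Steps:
$A = -32$ ($A = 8 - \left(5 - 3\right) \left(-4\right) \left(-5\right) = 8 - 2 \left(-4\right) \left(-5\right) = 8 - \left(-8\right) \left(-5\right) = 8 - 40 = -32$)
$Q = 31$
$Q A \left(3 \cdot 5 + 5\right) = 31 \left(-32\right) \left(3 \cdot 5 + 5\right) = - 992 \left(15 + 5\right) = \left(-992\right) 20 = -19840$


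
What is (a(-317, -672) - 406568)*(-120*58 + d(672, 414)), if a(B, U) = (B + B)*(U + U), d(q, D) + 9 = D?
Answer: -2920436040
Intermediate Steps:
d(q, D) = -9 + D
a(B, U) = 4*B*U (a(B, U) = (2*B)*(2*U) = 4*B*U)
(a(-317, -672) - 406568)*(-120*58 + d(672, 414)) = (4*(-317)*(-672) - 406568)*(-120*58 + (-9 + 414)) = (852096 - 406568)*(-6960 + 405) = 445528*(-6555) = -2920436040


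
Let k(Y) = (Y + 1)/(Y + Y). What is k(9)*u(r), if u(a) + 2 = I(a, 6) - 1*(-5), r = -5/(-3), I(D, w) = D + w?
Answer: 160/27 ≈ 5.9259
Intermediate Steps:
k(Y) = (1 + Y)/(2*Y) (k(Y) = (1 + Y)/((2*Y)) = (1 + Y)*(1/(2*Y)) = (1 + Y)/(2*Y))
r = 5/3 (r = -5*(-⅓) = 5/3 ≈ 1.6667)
u(a) = 9 + a (u(a) = -2 + ((a + 6) - 1*(-5)) = -2 + ((6 + a) + 5) = -2 + (11 + a) = 9 + a)
k(9)*u(r) = ((½)*(1 + 9)/9)*(9 + 5/3) = ((½)*(⅑)*10)*(32/3) = (5/9)*(32/3) = 160/27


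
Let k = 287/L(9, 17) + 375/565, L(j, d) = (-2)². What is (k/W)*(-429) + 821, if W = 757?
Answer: 266875045/342164 ≈ 779.96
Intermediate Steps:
L(j, d) = 4
k = 32731/452 (k = 287/4 + 375/565 = 287*(¼) + 375*(1/565) = 287/4 + 75/113 = 32731/452 ≈ 72.414)
(k/W)*(-429) + 821 = ((32731/452)/757)*(-429) + 821 = ((32731/452)*(1/757))*(-429) + 821 = (32731/342164)*(-429) + 821 = -14041599/342164 + 821 = 266875045/342164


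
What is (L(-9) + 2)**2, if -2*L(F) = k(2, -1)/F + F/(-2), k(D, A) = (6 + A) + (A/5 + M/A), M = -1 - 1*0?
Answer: 169/32400 ≈ 0.0052160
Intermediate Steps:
M = -1 (M = -1 + 0 = -1)
k(D, A) = 6 - 1/A + 6*A/5 (k(D, A) = (6 + A) + (A/5 - 1/A) = (6 + A) + (-1/A + A/5) = 6 - 1/A + 6*A/5)
L(F) = -29/(10*F) + F/4 (L(F) = -((6 - 1/(-1) + (6/5)*(-1))/F + F/(-2))/2 = -((6 - 1*(-1) - 6/5)/F + F*(-1/2))/2 = -((6 + 1 - 6/5)/F - F/2)/2 = -(29/(5*F) - F/2)/2 = -(-F/2 + 29/(5*F))/2 = -29/(10*F) + F/4)
(L(-9) + 2)**2 = ((-29/10/(-9) + (1/4)*(-9)) + 2)**2 = ((-29/10*(-1/9) - 9/4) + 2)**2 = ((29/90 - 9/4) + 2)**2 = (-347/180 + 2)**2 = (13/180)**2 = 169/32400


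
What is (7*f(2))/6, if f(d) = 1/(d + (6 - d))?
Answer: 7/36 ≈ 0.19444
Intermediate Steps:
f(d) = ⅙ (f(d) = 1/6 = ⅙)
(7*f(2))/6 = (7*(⅙))/6 = (7/6)*(⅙) = 7/36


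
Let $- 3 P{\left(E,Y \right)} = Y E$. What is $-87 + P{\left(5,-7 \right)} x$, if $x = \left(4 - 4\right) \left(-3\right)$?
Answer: $-87$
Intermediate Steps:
$P{\left(E,Y \right)} = - \frac{E Y}{3}$ ($P{\left(E,Y \right)} = - \frac{Y E}{3} = - \frac{E Y}{3}$)
$x = 0$ ($x = 0 \left(-3\right) = 0$)
$-87 + P{\left(5,-7 \right)} x = -87 + \left(- \frac{1}{3}\right) 5 \left(-7\right) 0 = -87 + \frac{35}{3} \cdot 0 = -87 + 0 = -87$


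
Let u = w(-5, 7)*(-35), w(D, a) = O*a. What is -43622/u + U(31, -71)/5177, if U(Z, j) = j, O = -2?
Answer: -112932942/1268365 ≈ -89.038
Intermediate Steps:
w(D, a) = -2*a
u = 490 (u = -2*7*(-35) = -14*(-35) = 490)
-43622/u + U(31, -71)/5177 = -43622/490 - 71/5177 = -43622*1/490 - 71*1/5177 = -21811/245 - 71/5177 = -112932942/1268365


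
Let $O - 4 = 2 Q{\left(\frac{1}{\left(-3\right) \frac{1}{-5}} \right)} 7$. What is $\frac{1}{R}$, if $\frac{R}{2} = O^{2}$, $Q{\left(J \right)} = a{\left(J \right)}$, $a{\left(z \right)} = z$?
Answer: $\frac{9}{13448} \approx 0.00066924$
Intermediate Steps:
$Q{\left(J \right)} = J$
$O = \frac{82}{3}$ ($O = 4 + \frac{2}{\left(-3\right) \frac{1}{-5}} \cdot 7 = 4 + \frac{2}{\left(-3\right) \left(- \frac{1}{5}\right)} 7 = 4 + \frac{2}{\frac{3}{5}} \cdot 7 = 4 + 2 \cdot \frac{5}{3} \cdot 7 = 4 + \frac{10}{3} \cdot 7 = 4 + \frac{70}{3} = \frac{82}{3} \approx 27.333$)
$R = \frac{13448}{9}$ ($R = 2 \left(\frac{82}{3}\right)^{2} = 2 \cdot \frac{6724}{9} = \frac{13448}{9} \approx 1494.2$)
$\frac{1}{R} = \frac{1}{\frac{13448}{9}} = \frac{9}{13448}$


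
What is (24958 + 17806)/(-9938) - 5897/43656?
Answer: -962754785/216926664 ≈ -4.4382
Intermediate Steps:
(24958 + 17806)/(-9938) - 5897/43656 = 42764*(-1/9938) - 5897*1/43656 = -21382/4969 - 5897/43656 = -962754785/216926664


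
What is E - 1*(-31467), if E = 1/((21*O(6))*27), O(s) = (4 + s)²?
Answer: 1784178901/56700 ≈ 31467.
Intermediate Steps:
E = 1/56700 (E = 1/((21*(4 + 6)²)*27) = 1/((21*10²)*27) = 1/((21*100)*27) = 1/(2100*27) = 1/56700 ≈ 1.7637e-5)
E - 1*(-31467) = 1/56700 - 1*(-31467) = 1/56700 + 31467 = 1784178901/56700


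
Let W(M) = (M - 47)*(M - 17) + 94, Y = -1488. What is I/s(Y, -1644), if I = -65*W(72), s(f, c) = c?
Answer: 95485/1644 ≈ 58.081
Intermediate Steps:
W(M) = 94 + (-47 + M)*(-17 + M) (W(M) = (-47 + M)*(-17 + M) + 94 = 94 + (-47 + M)*(-17 + M))
I = -95485 (I = -65*(893 + 72² - 64*72) = -65*(893 + 5184 - 4608) = -65*1469 = -95485)
I/s(Y, -1644) = -95485/(-1644) = -95485*(-1/1644) = 95485/1644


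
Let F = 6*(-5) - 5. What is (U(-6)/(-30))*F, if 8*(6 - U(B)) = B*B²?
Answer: 77/2 ≈ 38.500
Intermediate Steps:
U(B) = 6 - B³/8 (U(B) = 6 - B*B²/8 = 6 - B³/8)
F = -35 (F = -30 - 5 = -35)
(U(-6)/(-30))*F = ((6 - ⅛*(-6)³)/(-30))*(-35) = -(6 - ⅛*(-216))/30*(-35) = -(6 + 27)/30*(-35) = -1/30*33*(-35) = -11/10*(-35) = 77/2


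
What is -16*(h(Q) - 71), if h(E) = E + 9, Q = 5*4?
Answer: 672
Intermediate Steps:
Q = 20
h(E) = 9 + E
-16*(h(Q) - 71) = -16*((9 + 20) - 71) = -16*(29 - 71) = -16*(-42) = 672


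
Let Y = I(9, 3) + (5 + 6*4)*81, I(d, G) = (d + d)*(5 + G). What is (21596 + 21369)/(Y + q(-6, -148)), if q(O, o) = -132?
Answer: 42965/2361 ≈ 18.198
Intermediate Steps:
I(d, G) = 2*d*(5 + G) (I(d, G) = (2*d)*(5 + G) = 2*d*(5 + G))
Y = 2493 (Y = 2*9*(5 + 3) + (5 + 6*4)*81 = 2*9*8 + (5 + 24)*81 = 144 + 29*81 = 144 + 2349 = 2493)
(21596 + 21369)/(Y + q(-6, -148)) = (21596 + 21369)/(2493 - 132) = 42965/2361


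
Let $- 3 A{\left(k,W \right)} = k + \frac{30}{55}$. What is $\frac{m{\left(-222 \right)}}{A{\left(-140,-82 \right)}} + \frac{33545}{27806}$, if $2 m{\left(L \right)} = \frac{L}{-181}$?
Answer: $\frac{2353939202}{1930111781} \approx 1.2196$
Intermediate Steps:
$A{\left(k,W \right)} = - \frac{2}{11} - \frac{k}{3}$ ($A{\left(k,W \right)} = - \frac{k + \frac{30}{55}}{3} = - \frac{k + 30 \cdot \frac{1}{55}}{3} = - \frac{k + \frac{6}{11}}{3} = - \frac{\frac{6}{11} + k}{3} = - \frac{2}{11} - \frac{k}{3}$)
$m{\left(L \right)} = - \frac{L}{362}$ ($m{\left(L \right)} = \frac{L \frac{1}{-181}}{2} = \frac{L \left(- \frac{1}{181}\right)}{2} = \frac{\left(- \frac{1}{181}\right) L}{2} = - \frac{L}{362}$)
$\frac{m{\left(-222 \right)}}{A{\left(-140,-82 \right)}} + \frac{33545}{27806} = \frac{\left(- \frac{1}{362}\right) \left(-222\right)}{- \frac{2}{11} - - \frac{140}{3}} + \frac{33545}{27806} = \frac{111}{181 \left(- \frac{2}{11} + \frac{140}{3}\right)} + 33545 \cdot \frac{1}{27806} = \frac{111}{181 \cdot \frac{1534}{33}} + \frac{33545}{27806} = \frac{111}{181} \cdot \frac{33}{1534} + \frac{33545}{27806} = \frac{3663}{277654} + \frac{33545}{27806} = \frac{2353939202}{1930111781}$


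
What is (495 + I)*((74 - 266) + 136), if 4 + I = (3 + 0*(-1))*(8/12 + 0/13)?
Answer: -27608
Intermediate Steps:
I = -2 (I = -4 + (3 + 0*(-1))*(8/12 + 0/13) = -4 + (3 + 0)*(8*(1/12) + 0*(1/13)) = -4 + 3*(2/3 + 0) = -4 + 3*(2/3) = -4 + 2 = -2)
(495 + I)*((74 - 266) + 136) = (495 - 2)*((74 - 266) + 136) = 493*(-192 + 136) = 493*(-56) = -27608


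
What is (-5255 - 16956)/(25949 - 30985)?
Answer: 22211/5036 ≈ 4.4104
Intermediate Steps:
(-5255 - 16956)/(25949 - 30985) = -22211/(-5036) = -22211*(-1/5036) = 22211/5036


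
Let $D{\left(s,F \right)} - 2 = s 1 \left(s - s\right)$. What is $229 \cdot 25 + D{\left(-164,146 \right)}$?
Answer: $5727$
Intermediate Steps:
$D{\left(s,F \right)} = 2$ ($D{\left(s,F \right)} = 2 + s 1 \left(s - s\right) = 2 + s 0 = 2 + 0 = 2$)
$229 \cdot 25 + D{\left(-164,146 \right)} = 229 \cdot 25 + 2 = 5725 + 2 = 5727$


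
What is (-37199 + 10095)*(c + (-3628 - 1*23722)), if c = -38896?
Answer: 1795531584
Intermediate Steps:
(-37199 + 10095)*(c + (-3628 - 1*23722)) = (-37199 + 10095)*(-38896 + (-3628 - 1*23722)) = -27104*(-38896 + (-3628 - 23722)) = -27104*(-38896 - 27350) = -27104*(-66246) = 1795531584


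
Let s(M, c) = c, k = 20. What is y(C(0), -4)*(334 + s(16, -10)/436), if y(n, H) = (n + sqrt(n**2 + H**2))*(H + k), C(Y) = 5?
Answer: 2912280/109 + 582456*sqrt(41)/109 ≈ 60934.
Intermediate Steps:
y(n, H) = (20 + H)*(n + sqrt(H**2 + n**2)) (y(n, H) = (n + sqrt(n**2 + H**2))*(H + 20) = (n + sqrt(H**2 + n**2))*(20 + H) = (20 + H)*(n + sqrt(H**2 + n**2)))
y(C(0), -4)*(334 + s(16, -10)/436) = (20*5 + 20*sqrt((-4)**2 + 5**2) - 4*5 - 4*sqrt((-4)**2 + 5**2))*(334 - 10/436) = (100 + 20*sqrt(16 + 25) - 20 - 4*sqrt(16 + 25))*(334 - 10*1/436) = (100 + 20*sqrt(41) - 20 - 4*sqrt(41))*(334 - 5/218) = (80 + 16*sqrt(41))*(72807/218) = 2912280/109 + 582456*sqrt(41)/109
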